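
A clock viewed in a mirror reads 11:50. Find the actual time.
Reflection across the vertical (12-6) axis maps a hand at angle A degrees to (360 - A) degrees, which sends a reading of T minutes past 12:00 to (720 - T) minutes past 12:00.
Mirror reads 11:50 = 710 minutes past 12:00.
Actual time: (720 - 710) mod 720 = 10 minutes = 12:10.

Final answer: 12:10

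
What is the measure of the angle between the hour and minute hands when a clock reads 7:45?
Hour hand position: 7 x 30 + 45 x 0.5 = 232.5 degrees
Minute hand position: 45 x 6 = 270 degrees
Difference: |232.5 - 270| = 37.5 degrees
The angle between the hands is 37.5 degrees

Final answer: 37.5 degrees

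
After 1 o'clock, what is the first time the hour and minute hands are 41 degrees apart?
At t minutes past 1:00, the hour hand is at 30 x 1 + 0.5t degrees and the minute hand is at 6t degrees.
The smaller angle between them is 41 degrees when |30H - 5.5t| = 41 or |30H - 5.5t| = 319.
With H = 1, solve 30 x 1 - 5.5t = +/- target for each target:
  t = (30 x 1 - 41) / 5.5 = -2 (outside (0, 60))
  t = (30 x 1 + 41) / 5.5 = 12.91
  t = (30 x 1 - 319) / 5.5 = -52.55 (outside (0, 60))
  t = (30 x 1 + 319) / 5.5 = 63.45 (outside (0, 60))
Valid solutions in (0, 60): {12.91} minutes.
The first occurrence is t = 12.91 minutes.
The hands form a 41-degree angle at 12.91 minutes past 1:00.

Final answer: 12.91 minutes past 1:00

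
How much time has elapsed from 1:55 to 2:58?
From 1:55 to 2:58:
(2 x 60 + 58) - (1 x 60 + 55) = 178 - 115 = 63 minutes
= 1 hour and 3 minutes

Final answer: 1 hour and 3 minutes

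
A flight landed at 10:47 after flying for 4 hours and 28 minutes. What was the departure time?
Starting time: 10:47 = 647 total minutes past 12:00
Subtracting: 4 hours and 28 minutes = 268 minutes
647 - 268 = 379 minutes
= 6 hours and 19 minutes past 12:00 = 6:19

Final answer: 6:19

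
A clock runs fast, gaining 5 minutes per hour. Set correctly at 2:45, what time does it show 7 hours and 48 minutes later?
For every 60 true minutes, the faulty clock advances 60 + 5 = 65 minutes.
True elapsed: 7 hours and 48 minutes = 468 minutes.
Faulty clock advances: 468 x 65/60 = 507 minutes (drift: 39 minutes ahead).
Shown time: 2:45 + 507 minutes = 11:12.

Final answer: 11:12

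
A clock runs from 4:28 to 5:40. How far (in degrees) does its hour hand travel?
The hour hand moves 0.5 degrees per minute.
Time elapsed: 5:40 - 4:28 = 72 minutes
Angular displacement: 72 x 0.5 = 36 degrees

Final answer: 36 degrees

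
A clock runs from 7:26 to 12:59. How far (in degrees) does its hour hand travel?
The hour hand moves 0.5 degrees per minute.
Time elapsed: 12:59 - 7:26 = 333 minutes
Angular displacement: 333 x 0.5 = 166.5 degrees

Final answer: 166.5 degrees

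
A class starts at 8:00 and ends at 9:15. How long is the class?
From 8:00 to 9:15:
(9 x 60 + 15) - (8 x 60 + 0) = 555 - 480 = 75 minutes
= 1 hour and 15 minutes

Final answer: 1 hour and 15 minutes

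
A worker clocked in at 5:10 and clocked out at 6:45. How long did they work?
From 5:10 to 6:45:
(6 x 60 + 45) - (5 x 60 + 10) = 405 - 310 = 95 minutes
= 1 hour and 35 minutes

Final answer: 1 hour and 35 minutes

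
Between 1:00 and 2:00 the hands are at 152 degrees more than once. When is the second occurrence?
At t minutes past 1:00, the hour hand is at 30 x 1 + 0.5t degrees and the minute hand is at 6t degrees.
The smaller angle between them is 152 degrees when |30H - 5.5t| = 152 or |30H - 5.5t| = 208.
With H = 1, solve 30 x 1 - 5.5t = +/- target for each target:
  t = (30 x 1 - 152) / 5.5 = -22.18 (outside (0, 60))
  t = (30 x 1 + 152) / 5.5 = 33.09
  t = (30 x 1 - 208) / 5.5 = -32.36 (outside (0, 60))
  t = (30 x 1 + 208) / 5.5 = 43.27
Valid solutions in (0, 60): {33.09, 43.27} minutes.
The second occurrence is t = 43.27 minutes.
The hands form a 152-degree angle at 43.27 minutes past 1:00.

Final answer: 43.27 minutes past 1:00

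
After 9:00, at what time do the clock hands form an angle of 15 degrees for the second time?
At t minutes past 9:00, the hour hand is at 30 x 9 + 0.5t degrees and the minute hand is at 6t degrees.
The smaller angle between them is 15 degrees when |30H - 5.5t| = 15 or |30H - 5.5t| = 345.
With H = 9, solve 30 x 9 - 5.5t = +/- target for each target:
  t = (30 x 9 - 15) / 5.5 = 46.36
  t = (30 x 9 + 15) / 5.5 = 51.82
  t = (30 x 9 - 345) / 5.5 = -13.64 (outside (0, 60))
  t = (30 x 9 + 345) / 5.5 = 111.82 (outside (0, 60))
Valid solutions in (0, 60): {46.36, 51.82} minutes.
The second occurrence is t = 51.82 minutes.
The hands form a 15-degree angle at 51.82 minutes past 9:00.

Final answer: 51.82 minutes past 9:00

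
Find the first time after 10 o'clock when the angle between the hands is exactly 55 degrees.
At t minutes past 10:00, the hour hand is at 30 x 10 + 0.5t degrees and the minute hand is at 6t degrees.
The smaller angle between them is 55 degrees when |30H - 5.5t| = 55 or |30H - 5.5t| = 305.
With H = 10, solve 30 x 10 - 5.5t = +/- target for each target:
  t = (30 x 10 - 55) / 5.5 = 44.55
  t = (30 x 10 + 55) / 5.5 = 64.55 (outside (0, 60))
  t = (30 x 10 - 305) / 5.5 = -0.91 (outside (0, 60))
  t = (30 x 10 + 305) / 5.5 = 110 (outside (0, 60))
Valid solutions in (0, 60): {44.55} minutes.
The first occurrence is t = 44.55 minutes.
The hands form a 55-degree angle at 44.55 minutes past 10:00.

Final answer: 44.55 minutes past 10:00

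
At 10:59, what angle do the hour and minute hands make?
Hour hand position: 10 x 30 + 59 x 0.5 = 329.5 degrees
Minute hand position: 59 x 6 = 354 degrees
Difference: |329.5 - 354| = 24.5 degrees
The angle between the hands is 24.5 degrees

Final answer: 24.5 degrees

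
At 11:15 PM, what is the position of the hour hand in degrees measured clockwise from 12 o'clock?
The hour hand moves 30 degrees per hour and 0.5 degrees per minute.
At 11:15: (11) x 30 + 15 x 0.5 = 330 + 7.5 = 337.5 degrees

Final answer: 337.5 degrees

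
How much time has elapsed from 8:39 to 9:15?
From 8:39 to 9:15:
(9 x 60 + 15) - (8 x 60 + 39) = 555 - 519 = 36 minutes
= 36 minutes

Final answer: 36 minutes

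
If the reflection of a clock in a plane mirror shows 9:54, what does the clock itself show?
Reflection across the vertical (12-6) axis maps a hand at angle A degrees to (360 - A) degrees, which sends a reading of T minutes past 12:00 to (720 - T) minutes past 12:00.
Mirror reads 9:54 = 594 minutes past 12:00.
Actual time: (720 - 594) mod 720 = 126 minutes = 2:06.

Final answer: 2:06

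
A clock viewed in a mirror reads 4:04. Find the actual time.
Reflection across the vertical (12-6) axis maps a hand at angle A degrees to (360 - A) degrees, which sends a reading of T minutes past 12:00 to (720 - T) minutes past 12:00.
Mirror reads 4:04 = 244 minutes past 12:00.
Actual time: (720 - 244) mod 720 = 476 minutes = 7:56.

Final answer: 7:56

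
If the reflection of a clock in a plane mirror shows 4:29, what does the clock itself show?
Reflection across the vertical (12-6) axis maps a hand at angle A degrees to (360 - A) degrees, which sends a reading of T minutes past 12:00 to (720 - T) minutes past 12:00.
Mirror reads 4:29 = 269 minutes past 12:00.
Actual time: (720 - 269) mod 720 = 451 minutes = 7:31.

Final answer: 7:31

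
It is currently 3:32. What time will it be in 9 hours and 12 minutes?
Starting time: 3:32
Adding 12 minutes to 32 minutes: 32 + 12 = 44 minutes
Adding 9 hours: 3 + 9 = 12
Final time: 12:44

Final answer: 12:44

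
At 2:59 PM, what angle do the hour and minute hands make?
Hour hand position: 2 x 30 + 59 x 0.5 = 89.5 degrees
Minute hand position: 59 x 6 = 354 degrees
Difference: |89.5 - 354| = 264.5 degrees
Since 264.5 > 180, the smaller angle is 360 - 264.5 = 95.5 degrees

Final answer: 95.5 degrees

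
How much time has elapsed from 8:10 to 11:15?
From 8:10 to 11:15:
(11 x 60 + 15) - (8 x 60 + 10) = 675 - 490 = 185 minutes
= 3 hours and 5 minutes

Final answer: 3 hours and 5 minutes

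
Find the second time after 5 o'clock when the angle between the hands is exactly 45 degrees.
At t minutes past 5:00, the hour hand is at 30 x 5 + 0.5t degrees and the minute hand is at 6t degrees.
The smaller angle between them is 45 degrees when |30H - 5.5t| = 45 or |30H - 5.5t| = 315.
With H = 5, solve 30 x 5 - 5.5t = +/- target for each target:
  t = (30 x 5 - 45) / 5.5 = 19.09
  t = (30 x 5 + 45) / 5.5 = 35.45
  t = (30 x 5 - 315) / 5.5 = -30 (outside (0, 60))
  t = (30 x 5 + 315) / 5.5 = 84.55 (outside (0, 60))
Valid solutions in (0, 60): {19.09, 35.45} minutes.
The second occurrence is t = 35.45 minutes.
The hands form a 45-degree angle at 35.45 minutes past 5:00.

Final answer: 35.45 minutes past 5:00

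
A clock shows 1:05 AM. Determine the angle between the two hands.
Hour hand position: 1 x 30 + 5 x 0.5 = 32.5 degrees
Minute hand position: 5 x 6 = 30 degrees
Difference: |32.5 - 30| = 2.5 degrees
The angle between the hands is 2.5 degrees

Final answer: 2.5 degrees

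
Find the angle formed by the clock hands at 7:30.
Hour hand position: 7 x 30 + 30 x 0.5 = 225 degrees
Minute hand position: 30 x 6 = 180 degrees
Difference: |225 - 180| = 45 degrees
The angle between the hands is 45 degrees

Final answer: 45 degrees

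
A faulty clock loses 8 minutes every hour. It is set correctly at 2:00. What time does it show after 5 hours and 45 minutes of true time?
For every 60 true minutes, the faulty clock advances 60 - 8 = 52 minutes.
True elapsed: 5 hours and 45 minutes = 345 minutes.
Faulty clock advances: 345 x 52/60 = 299 minutes (drift: 46 minutes behind).
Shown time: 2:00 + 299 minutes = 6:59.

Final answer: 6:59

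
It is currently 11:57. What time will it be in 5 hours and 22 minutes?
Starting time: 11:57
Adding 22 minutes to 57 minutes: 57 + 22 = 79 minutes = 1 hour and 19 minutes
Adding 5 hours: 11 + 5 + 1 (carry) = 17 - 12 = 5
Final time: 5:19

Final answer: 5:19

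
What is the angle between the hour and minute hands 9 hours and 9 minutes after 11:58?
First find the time 9 hours and 9 minutes after 11:58.
Total minutes: 11 x 60 + 58 + 9 x 60 + 9 = 1267.
1267 mod 720 = 547 minutes = 9:07.
Now compute the angle at 9:07:
Hour hand: 9 x 30 + 7 x 0.5 = 273.5 degrees
Minute hand: 7 x 6 = 42 degrees
Difference: |273.5 - 42| = 231.5 degrees
Smaller angle: 360 - 231.5 = 128.5 degrees

Final answer: 128.5 degrees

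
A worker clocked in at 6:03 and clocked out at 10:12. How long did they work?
From 6:03 to 10:12:
(10 x 60 + 12) - (6 x 60 + 3) = 612 - 363 = 249 minutes
= 4 hours and 9 minutes

Final answer: 4 hours and 9 minutes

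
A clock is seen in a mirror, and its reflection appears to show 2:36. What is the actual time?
Reflection across the vertical (12-6) axis maps a hand at angle A degrees to (360 - A) degrees, which sends a reading of T minutes past 12:00 to (720 - T) minutes past 12:00.
Mirror reads 2:36 = 156 minutes past 12:00.
Actual time: (720 - 156) mod 720 = 564 minutes = 9:24.

Final answer: 9:24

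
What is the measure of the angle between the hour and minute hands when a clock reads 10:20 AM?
Hour hand position: 10 x 30 + 20 x 0.5 = 310 degrees
Minute hand position: 20 x 6 = 120 degrees
Difference: |310 - 120| = 190 degrees
Since 190 > 180, the smaller angle is 360 - 190 = 170 degrees

Final answer: 170 degrees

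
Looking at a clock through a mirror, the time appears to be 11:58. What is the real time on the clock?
Reflection across the vertical (12-6) axis maps a hand at angle A degrees to (360 - A) degrees, which sends a reading of T minutes past 12:00 to (720 - T) minutes past 12:00.
Mirror reads 11:58 = 718 minutes past 12:00.
Actual time: (720 - 718) mod 720 = 2 minutes = 12:02.

Final answer: 12:02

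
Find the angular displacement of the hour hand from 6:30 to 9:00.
The hour hand moves 0.5 degrees per minute.
Time elapsed: 9:00 - 6:30 = 150 minutes
Angular displacement: 150 x 0.5 = 75 degrees

Final answer: 75 degrees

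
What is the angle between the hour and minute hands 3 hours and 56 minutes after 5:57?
First find the time 3 hours and 56 minutes after 5:57.
Total minutes: 5 x 60 + 57 + 3 x 60 + 56 = 593.
593 mod 720 = 593 minutes = 9:53.
Now compute the angle at 9:53:
Hour hand: 9 x 30 + 53 x 0.5 = 296.5 degrees
Minute hand: 53 x 6 = 318 degrees
Difference: |296.5 - 318| = 21.5 degrees
The angle is 21.5 degrees

Final answer: 21.5 degrees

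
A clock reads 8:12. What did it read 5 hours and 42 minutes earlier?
Starting time: 8:12 = 492 total minutes past 12:00
Subtracting: 5 hours and 42 minutes = 342 minutes
492 - 342 = 150 minutes
= 2 hours and 30 minutes past 12:00 = 2:30

Final answer: 2:30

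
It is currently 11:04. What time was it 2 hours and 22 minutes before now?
Starting time: 11:04 = 664 total minutes past 12:00
Subtracting: 2 hours and 22 minutes = 142 minutes
664 - 142 = 522 minutes
= 8 hours and 42 minutes past 12:00 = 8:42

Final answer: 8:42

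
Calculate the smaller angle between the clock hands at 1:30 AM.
Hour hand position: 1 x 30 + 30 x 0.5 = 45 degrees
Minute hand position: 30 x 6 = 180 degrees
Difference: |45 - 180| = 135 degrees
The angle between the hands is 135 degrees

Final answer: 135 degrees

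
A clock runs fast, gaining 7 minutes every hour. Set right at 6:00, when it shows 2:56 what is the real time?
For every 60 true minutes, the faulty clock advances 67 minutes, so 1 faulty-clock minute corresponds to 60/67 true minutes.
From 6:00 to 2:56 on the faulty dial is 536 minutes.
True elapsed: 536 x 60/67 = 480 minutes = 8 hours.
True time: 6:00 + 8 hours = 2:00.

Final answer: 2:00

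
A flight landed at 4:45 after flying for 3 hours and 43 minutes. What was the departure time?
Starting time: 4:45 = 285 total minutes past 12:00
Subtracting: 3 hours and 43 minutes = 223 minutes
285 - 223 = 62 minutes
= 1 hour and 2 minutes past 12:00 = 1:02

Final answer: 1:02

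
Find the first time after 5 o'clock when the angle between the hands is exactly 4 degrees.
At t minutes past 5:00, the hour hand is at 30 x 5 + 0.5t degrees and the minute hand is at 6t degrees.
The smaller angle between them is 4 degrees when |30H - 5.5t| = 4 or |30H - 5.5t| = 356.
With H = 5, solve 30 x 5 - 5.5t = +/- target for each target:
  t = (30 x 5 - 4) / 5.5 = 26.55
  t = (30 x 5 + 4) / 5.5 = 28
  t = (30 x 5 - 356) / 5.5 = -37.45 (outside (0, 60))
  t = (30 x 5 + 356) / 5.5 = 92 (outside (0, 60))
Valid solutions in (0, 60): {26.55, 28} minutes.
The first occurrence is t = 26.55 minutes.
The hands form a 4-degree angle at 26.55 minutes past 5:00.

Final answer: 26.55 minutes past 5:00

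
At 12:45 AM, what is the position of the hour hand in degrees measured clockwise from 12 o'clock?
The hour hand moves 30 degrees per hour and 0.5 degrees per minute.
At 12:45: (0) x 30 + 45 x 0.5 = 0 + 22.5 = 22.5 degrees

Final answer: 22.5 degrees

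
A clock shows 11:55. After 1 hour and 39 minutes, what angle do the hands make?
First find the time 1 hour and 39 minutes after 11:55.
Total minutes: 11 x 60 + 55 + 1 x 60 + 39 = 814.
814 mod 720 = 94 minutes = 1:34.
Now compute the angle at 1:34:
Hour hand: 1 x 30 + 34 x 0.5 = 47 degrees
Minute hand: 34 x 6 = 204 degrees
Difference: |47 - 204| = 157 degrees
The angle is 157 degrees

Final answer: 157 degrees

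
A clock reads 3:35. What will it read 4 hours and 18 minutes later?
Starting time: 3:35
Adding 18 minutes to 35 minutes: 35 + 18 = 53 minutes
Adding 4 hours: 3 + 4 = 7
Final time: 7:53

Final answer: 7:53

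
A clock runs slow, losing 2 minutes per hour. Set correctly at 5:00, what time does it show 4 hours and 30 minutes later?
For every 60 true minutes, the faulty clock advances 60 - 2 = 58 minutes.
True elapsed: 4 hours and 30 minutes = 270 minutes.
Faulty clock advances: 270 x 58/60 = 261 minutes (drift: 9 minutes behind).
Shown time: 5:00 + 261 minutes = 9:21.

Final answer: 9:21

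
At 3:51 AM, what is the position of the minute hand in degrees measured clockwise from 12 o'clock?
The minute hand moves 6 degrees per minute.
At 3:51: 51 x 6 = 306 degrees

Final answer: 306 degrees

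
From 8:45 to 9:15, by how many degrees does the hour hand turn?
The hour hand moves 0.5 degrees per minute.
Time elapsed: 9:15 - 8:45 = 30 minutes
Angular displacement: 30 x 0.5 = 15 degrees

Final answer: 15 degrees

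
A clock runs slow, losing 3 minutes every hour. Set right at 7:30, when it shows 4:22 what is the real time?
For every 60 true minutes, the faulty clock advances 57 minutes, so 1 faulty-clock minute corresponds to 60/57 true minutes.
From 7:30 to 4:22 on the faulty dial is 532 minutes.
True elapsed: 532 x 60/57 = 560 minutes = 9 hours and 20 minutes.
True time: 7:30 + 9 hours and 20 minutes = 4:50.

Final answer: 4:50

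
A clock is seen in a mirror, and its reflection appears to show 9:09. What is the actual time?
Reflection across the vertical (12-6) axis maps a hand at angle A degrees to (360 - A) degrees, which sends a reading of T minutes past 12:00 to (720 - T) minutes past 12:00.
Mirror reads 9:09 = 549 minutes past 12:00.
Actual time: (720 - 549) mod 720 = 171 minutes = 2:51.

Final answer: 2:51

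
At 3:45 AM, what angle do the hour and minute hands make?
Hour hand position: 3 x 30 + 45 x 0.5 = 112.5 degrees
Minute hand position: 45 x 6 = 270 degrees
Difference: |112.5 - 270| = 157.5 degrees
The angle between the hands is 157.5 degrees

Final answer: 157.5 degrees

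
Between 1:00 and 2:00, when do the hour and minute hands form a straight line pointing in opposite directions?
For hands to be 180 degrees apart: |30H - 5.5t| = 180
With H = 1: t = (30 x 1 + 180)/5.5 = 38.18 or t = (30 x 1 - 180)/5.5 = -27.27
First valid solution (0 < t < 60): t = 38.18 minutes
The hands are opposite at 38.18 minutes past 1:00.

Final answer: 38.18 minutes past 1:00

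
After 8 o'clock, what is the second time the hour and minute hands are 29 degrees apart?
At t minutes past 8:00, the hour hand is at 30 x 8 + 0.5t degrees and the minute hand is at 6t degrees.
The smaller angle between them is 29 degrees when |30H - 5.5t| = 29 or |30H - 5.5t| = 331.
With H = 8, solve 30 x 8 - 5.5t = +/- target for each target:
  t = (30 x 8 - 29) / 5.5 = 38.36
  t = (30 x 8 + 29) / 5.5 = 48.91
  t = (30 x 8 - 331) / 5.5 = -16.55 (outside (0, 60))
  t = (30 x 8 + 331) / 5.5 = 103.82 (outside (0, 60))
Valid solutions in (0, 60): {38.36, 48.91} minutes.
The second occurrence is t = 48.91 minutes.
The hands form a 29-degree angle at 48.91 minutes past 8:00.

Final answer: 48.91 minutes past 8:00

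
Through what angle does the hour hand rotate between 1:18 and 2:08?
The hour hand moves 0.5 degrees per minute.
Time elapsed: 2:08 - 1:18 = 50 minutes
Angular displacement: 50 x 0.5 = 25 degrees

Final answer: 25 degrees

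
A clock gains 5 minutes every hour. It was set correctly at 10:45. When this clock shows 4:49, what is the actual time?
For every 60 true minutes, the faulty clock advances 65 minutes, so 1 faulty-clock minute corresponds to 60/65 true minutes.
From 10:45 to 4:49 on the faulty dial is 364 minutes.
True elapsed: 364 x 60/65 = 336 minutes = 5 hours and 36 minutes.
True time: 10:45 + 5 hours and 36 minutes = 4:21.

Final answer: 4:21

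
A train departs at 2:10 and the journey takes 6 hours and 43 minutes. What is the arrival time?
Starting time: 2:10
Adding 43 minutes to 10 minutes: 10 + 43 = 53 minutes
Adding 6 hours: 2 + 6 = 8
Final time: 8:53

Final answer: 8:53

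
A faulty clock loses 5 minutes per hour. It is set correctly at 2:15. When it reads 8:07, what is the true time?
For every 60 true minutes, the faulty clock advances 55 minutes, so 1 faulty-clock minute corresponds to 60/55 true minutes.
From 2:15 to 8:07 on the faulty dial is 352 minutes.
True elapsed: 352 x 60/55 = 384 minutes = 6 hours and 24 minutes.
True time: 2:15 + 6 hours and 24 minutes = 8:39.

Final answer: 8:39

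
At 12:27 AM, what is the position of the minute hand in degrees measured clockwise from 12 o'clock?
The minute hand moves 6 degrees per minute.
At 12:27: 27 x 6 = 162 degrees

Final answer: 162 degrees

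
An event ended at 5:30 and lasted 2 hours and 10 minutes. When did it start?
Starting time: 5:30 = 330 total minutes past 12:00
Subtracting: 2 hours and 10 minutes = 130 minutes
330 - 130 = 200 minutes
= 3 hours and 20 minutes past 12:00 = 3:20

Final answer: 3:20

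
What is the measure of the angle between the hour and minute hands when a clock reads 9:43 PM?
Hour hand position: 9 x 30 + 43 x 0.5 = 291.5 degrees
Minute hand position: 43 x 6 = 258 degrees
Difference: |291.5 - 258| = 33.5 degrees
The angle between the hands is 33.5 degrees

Final answer: 33.5 degrees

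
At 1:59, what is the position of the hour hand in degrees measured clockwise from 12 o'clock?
The hour hand moves 30 degrees per hour and 0.5 degrees per minute.
At 1:59: (1) x 30 + 59 x 0.5 = 30 + 29.5 = 59.5 degrees

Final answer: 59.5 degrees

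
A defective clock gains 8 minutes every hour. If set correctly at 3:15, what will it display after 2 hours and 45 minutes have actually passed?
For every 60 true minutes, the faulty clock advances 60 + 8 = 68 minutes.
True elapsed: 2 hours and 45 minutes = 165 minutes.
Faulty clock advances: 165 x 68/60 = 187 minutes (drift: 22 minutes ahead).
Shown time: 3:15 + 187 minutes = 6:22.

Final answer: 6:22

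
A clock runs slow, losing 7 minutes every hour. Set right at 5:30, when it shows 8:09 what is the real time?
For every 60 true minutes, the faulty clock advances 53 minutes, so 1 faulty-clock minute corresponds to 60/53 true minutes.
From 5:30 to 8:09 on the faulty dial is 159 minutes.
True elapsed: 159 x 60/53 = 180 minutes = 3 hours.
True time: 5:30 + 3 hours = 8:30.

Final answer: 8:30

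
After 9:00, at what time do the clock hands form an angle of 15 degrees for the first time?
At t minutes past 9:00, the hour hand is at 30 x 9 + 0.5t degrees and the minute hand is at 6t degrees.
The smaller angle between them is 15 degrees when |30H - 5.5t| = 15 or |30H - 5.5t| = 345.
With H = 9, solve 30 x 9 - 5.5t = +/- target for each target:
  t = (30 x 9 - 15) / 5.5 = 46.36
  t = (30 x 9 + 15) / 5.5 = 51.82
  t = (30 x 9 - 345) / 5.5 = -13.64 (outside (0, 60))
  t = (30 x 9 + 345) / 5.5 = 111.82 (outside (0, 60))
Valid solutions in (0, 60): {46.36, 51.82} minutes.
The first occurrence is t = 46.36 minutes.
The hands form a 15-degree angle at 46.36 minutes past 9:00.

Final answer: 46.36 minutes past 9:00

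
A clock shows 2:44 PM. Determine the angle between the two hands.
Hour hand position: 2 x 30 + 44 x 0.5 = 82 degrees
Minute hand position: 44 x 6 = 264 degrees
Difference: |82 - 264| = 182 degrees
Since 182 > 180, the smaller angle is 360 - 182 = 178 degrees

Final answer: 178 degrees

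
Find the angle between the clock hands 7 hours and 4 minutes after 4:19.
First find the time 7 hours and 4 minutes after 4:19.
Total minutes: 4 x 60 + 19 + 7 x 60 + 4 = 683.
683 mod 720 = 683 minutes = 11:23.
Now compute the angle at 11:23:
Hour hand: 11 x 30 + 23 x 0.5 = 341.5 degrees
Minute hand: 23 x 6 = 138 degrees
Difference: |341.5 - 138| = 203.5 degrees
Smaller angle: 360 - 203.5 = 156.5 degrees

Final answer: 156.5 degrees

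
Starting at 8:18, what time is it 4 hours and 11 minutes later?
Starting time: 8:18
Adding 11 minutes to 18 minutes: 18 + 11 = 29 minutes
Adding 4 hours: 8 + 4 = 12
Final time: 12:29

Final answer: 12:29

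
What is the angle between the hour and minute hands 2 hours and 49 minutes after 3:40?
First find the time 2 hours and 49 minutes after 3:40.
Total minutes: 3 x 60 + 40 + 2 x 60 + 49 = 389.
389 mod 720 = 389 minutes = 6:29.
Now compute the angle at 6:29:
Hour hand: 6 x 30 + 29 x 0.5 = 194.5 degrees
Minute hand: 29 x 6 = 174 degrees
Difference: |194.5 - 174| = 20.5 degrees
The angle is 20.5 degrees

Final answer: 20.5 degrees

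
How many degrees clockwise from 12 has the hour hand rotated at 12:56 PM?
The hour hand moves 30 degrees per hour and 0.5 degrees per minute.
At 12:56: (0) x 30 + 56 x 0.5 = 0 + 28 = 28 degrees

Final answer: 28 degrees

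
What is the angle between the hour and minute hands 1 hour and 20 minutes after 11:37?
First find the time 1 hour and 20 minutes after 11:37.
Total minutes: 11 x 60 + 37 + 1 x 60 + 20 = 777.
777 mod 720 = 57 minutes = 12:57.
Now compute the angle at 12:57:
Hour hand: 0 x 30 + 57 x 0.5 = 28.5 degrees
Minute hand: 57 x 6 = 342 degrees
Difference: |28.5 - 342| = 313.5 degrees
Smaller angle: 360 - 313.5 = 46.5 degrees

Final answer: 46.5 degrees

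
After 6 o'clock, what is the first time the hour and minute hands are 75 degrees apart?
At t minutes past 6:00, the hour hand is at 30 x 6 + 0.5t degrees and the minute hand is at 6t degrees.
The smaller angle between them is 75 degrees when |30H - 5.5t| = 75 or |30H - 5.5t| = 285.
With H = 6, solve 30 x 6 - 5.5t = +/- target for each target:
  t = (30 x 6 - 75) / 5.5 = 19.09
  t = (30 x 6 + 75) / 5.5 = 46.36
  t = (30 x 6 - 285) / 5.5 = -19.09 (outside (0, 60))
  t = (30 x 6 + 285) / 5.5 = 84.55 (outside (0, 60))
Valid solutions in (0, 60): {19.09, 46.36} minutes.
The first occurrence is t = 19.09 minutes.
The hands form a 75-degree angle at 19.09 minutes past 6:00.

Final answer: 19.09 minutes past 6:00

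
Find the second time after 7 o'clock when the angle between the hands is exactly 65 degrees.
At t minutes past 7:00, the hour hand is at 30 x 7 + 0.5t degrees and the minute hand is at 6t degrees.
The smaller angle between them is 65 degrees when |30H - 5.5t| = 65 or |30H - 5.5t| = 295.
With H = 7, solve 30 x 7 - 5.5t = +/- target for each target:
  t = (30 x 7 - 65) / 5.5 = 26.36
  t = (30 x 7 + 65) / 5.5 = 50
  t = (30 x 7 - 295) / 5.5 = -15.45 (outside (0, 60))
  t = (30 x 7 + 295) / 5.5 = 91.82 (outside (0, 60))
Valid solutions in (0, 60): {26.36, 50} minutes.
The second occurrence is t = 50 minutes.
The hands form a 65-degree angle at 50 minutes past 7:00.

Final answer: 50 minutes past 7:00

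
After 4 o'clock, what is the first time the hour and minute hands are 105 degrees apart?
At t minutes past 4:00, the hour hand is at 30 x 4 + 0.5t degrees and the minute hand is at 6t degrees.
The smaller angle between them is 105 degrees when |30H - 5.5t| = 105 or |30H - 5.5t| = 255.
With H = 4, solve 30 x 4 - 5.5t = +/- target for each target:
  t = (30 x 4 - 105) / 5.5 = 2.73
  t = (30 x 4 + 105) / 5.5 = 40.91
  t = (30 x 4 - 255) / 5.5 = -24.55 (outside (0, 60))
  t = (30 x 4 + 255) / 5.5 = 68.18 (outside (0, 60))
Valid solutions in (0, 60): {2.73, 40.91} minutes.
The first occurrence is t = 2.73 minutes.
The hands form a 105-degree angle at 2.73 minutes past 4:00.

Final answer: 2.73 minutes past 4:00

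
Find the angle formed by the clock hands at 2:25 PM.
Hour hand position: 2 x 30 + 25 x 0.5 = 72.5 degrees
Minute hand position: 25 x 6 = 150 degrees
Difference: |72.5 - 150| = 77.5 degrees
The angle between the hands is 77.5 degrees

Final answer: 77.5 degrees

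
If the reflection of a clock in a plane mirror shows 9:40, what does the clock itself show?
Reflection across the vertical (12-6) axis maps a hand at angle A degrees to (360 - A) degrees, which sends a reading of T minutes past 12:00 to (720 - T) minutes past 12:00.
Mirror reads 9:40 = 580 minutes past 12:00.
Actual time: (720 - 580) mod 720 = 140 minutes = 2:20.

Final answer: 2:20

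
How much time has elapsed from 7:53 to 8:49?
From 7:53 to 8:49:
(8 x 60 + 49) - (7 x 60 + 53) = 529 - 473 = 56 minutes
= 56 minutes

Final answer: 56 minutes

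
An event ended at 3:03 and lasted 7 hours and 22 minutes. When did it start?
Starting time: 3:03 = 183 total minutes past 12:00
Subtracting: 7 hours and 22 minutes = 442 minutes
183 - 442 = -259 (negative, add 12 hours = 720) = 461 minutes
= 7 hours and 41 minutes past 12:00 = 7:41

Final answer: 7:41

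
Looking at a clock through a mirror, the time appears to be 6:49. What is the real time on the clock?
Reflection across the vertical (12-6) axis maps a hand at angle A degrees to (360 - A) degrees, which sends a reading of T minutes past 12:00 to (720 - T) minutes past 12:00.
Mirror reads 6:49 = 409 minutes past 12:00.
Actual time: (720 - 409) mod 720 = 311 minutes = 5:11.

Final answer: 5:11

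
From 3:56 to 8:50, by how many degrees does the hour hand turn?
The hour hand moves 0.5 degrees per minute.
Time elapsed: 8:50 - 3:56 = 294 minutes
Angular displacement: 294 x 0.5 = 147 degrees

Final answer: 147 degrees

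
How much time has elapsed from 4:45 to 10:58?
From 4:45 to 10:58:
(10 x 60 + 58) - (4 x 60 + 45) = 658 - 285 = 373 minutes
= 6 hours and 13 minutes

Final answer: 6 hours and 13 minutes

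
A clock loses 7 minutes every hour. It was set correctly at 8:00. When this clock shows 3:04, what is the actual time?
For every 60 true minutes, the faulty clock advances 53 minutes, so 1 faulty-clock minute corresponds to 60/53 true minutes.
From 8:00 to 3:04 on the faulty dial is 424 minutes.
True elapsed: 424 x 60/53 = 480 minutes = 8 hours.
True time: 8:00 + 8 hours = 4:00.

Final answer: 4:00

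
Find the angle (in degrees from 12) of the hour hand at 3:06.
The hour hand moves 30 degrees per hour and 0.5 degrees per minute.
At 3:06: (3) x 30 + 6 x 0.5 = 90 + 3 = 93 degrees

Final answer: 93 degrees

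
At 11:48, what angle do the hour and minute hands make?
Hour hand position: 11 x 30 + 48 x 0.5 = 354 degrees
Minute hand position: 48 x 6 = 288 degrees
Difference: |354 - 288| = 66 degrees
The angle between the hands is 66 degrees

Final answer: 66 degrees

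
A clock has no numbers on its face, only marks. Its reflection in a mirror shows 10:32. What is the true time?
Reflection across the vertical (12-6) axis maps a hand at angle A degrees to (360 - A) degrees, which sends a reading of T minutes past 12:00 to (720 - T) minutes past 12:00.
Mirror reads 10:32 = 632 minutes past 12:00.
Actual time: (720 - 632) mod 720 = 88 minutes = 1:28.

Final answer: 1:28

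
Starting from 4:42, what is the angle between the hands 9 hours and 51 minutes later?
First find the time 9 hours and 51 minutes after 4:42.
Total minutes: 4 x 60 + 42 + 9 x 60 + 51 = 873.
873 mod 720 = 153 minutes = 2:33.
Now compute the angle at 2:33:
Hour hand: 2 x 30 + 33 x 0.5 = 76.5 degrees
Minute hand: 33 x 6 = 198 degrees
Difference: |76.5 - 198| = 121.5 degrees
The angle is 121.5 degrees

Final answer: 121.5 degrees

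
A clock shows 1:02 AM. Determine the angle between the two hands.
Hour hand position: 1 x 30 + 2 x 0.5 = 31 degrees
Minute hand position: 2 x 6 = 12 degrees
Difference: |31 - 12| = 19 degrees
The angle between the hands is 19 degrees

Final answer: 19 degrees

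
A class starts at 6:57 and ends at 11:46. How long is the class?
From 6:57 to 11:46:
(11 x 60 + 46) - (6 x 60 + 57) = 706 - 417 = 289 minutes
= 4 hours and 49 minutes

Final answer: 4 hours and 49 minutes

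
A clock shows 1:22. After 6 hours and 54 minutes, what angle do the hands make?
First find the time 6 hours and 54 minutes after 1:22.
Total minutes: 1 x 60 + 22 + 6 x 60 + 54 = 496.
496 mod 720 = 496 minutes = 8:16.
Now compute the angle at 8:16:
Hour hand: 8 x 30 + 16 x 0.5 = 248 degrees
Minute hand: 16 x 6 = 96 degrees
Difference: |248 - 96| = 152 degrees
The angle is 152 degrees

Final answer: 152 degrees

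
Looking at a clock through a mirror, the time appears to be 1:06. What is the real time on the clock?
Reflection across the vertical (12-6) axis maps a hand at angle A degrees to (360 - A) degrees, which sends a reading of T minutes past 12:00 to (720 - T) minutes past 12:00.
Mirror reads 1:06 = 66 minutes past 12:00.
Actual time: (720 - 66) mod 720 = 654 minutes = 10:54.

Final answer: 10:54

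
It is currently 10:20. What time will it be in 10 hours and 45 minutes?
Starting time: 10:20
Adding 45 minutes to 20 minutes: 20 + 45 = 65 minutes = 1 hour and 5 minutes
Adding 10 hours: 10 + 10 + 1 (carry) = 21 - 12 = 9
Final time: 9:05

Final answer: 9:05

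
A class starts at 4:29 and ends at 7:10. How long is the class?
From 4:29 to 7:10:
(7 x 60 + 10) - (4 x 60 + 29) = 430 - 269 = 161 minutes
= 2 hours and 41 minutes

Final answer: 2 hours and 41 minutes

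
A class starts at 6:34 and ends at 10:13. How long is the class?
From 6:34 to 10:13:
(10 x 60 + 13) - (6 x 60 + 34) = 613 - 394 = 219 minutes
= 3 hours and 39 minutes

Final answer: 3 hours and 39 minutes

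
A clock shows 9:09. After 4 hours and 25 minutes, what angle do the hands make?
First find the time 4 hours and 25 minutes after 9:09.
Total minutes: 9 x 60 + 9 + 4 x 60 + 25 = 814.
814 mod 720 = 94 minutes = 1:34.
Now compute the angle at 1:34:
Hour hand: 1 x 30 + 34 x 0.5 = 47 degrees
Minute hand: 34 x 6 = 204 degrees
Difference: |47 - 204| = 157 degrees
The angle is 157 degrees

Final answer: 157 degrees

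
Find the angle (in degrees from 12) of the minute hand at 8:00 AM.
The minute hand moves 6 degrees per minute.
At 8:00: 0 x 6 = 0 degrees

Final answer: 0 degrees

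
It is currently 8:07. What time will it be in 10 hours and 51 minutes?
Starting time: 8:07
Adding 51 minutes to 7 minutes: 7 + 51 = 58 minutes
Adding 10 hours: 8 + 10 = 18 - 12 = 6
Final time: 6:58

Final answer: 6:58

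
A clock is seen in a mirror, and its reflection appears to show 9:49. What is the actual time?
Reflection across the vertical (12-6) axis maps a hand at angle A degrees to (360 - A) degrees, which sends a reading of T minutes past 12:00 to (720 - T) minutes past 12:00.
Mirror reads 9:49 = 589 minutes past 12:00.
Actual time: (720 - 589) mod 720 = 131 minutes = 2:11.

Final answer: 2:11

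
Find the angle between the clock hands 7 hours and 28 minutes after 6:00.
First find the time 7 hours and 28 minutes after 6:00.
Total minutes: 6 x 60 + 0 + 7 x 60 + 28 = 808.
808 mod 720 = 88 minutes = 1:28.
Now compute the angle at 1:28:
Hour hand: 1 x 30 + 28 x 0.5 = 44 degrees
Minute hand: 28 x 6 = 168 degrees
Difference: |44 - 168| = 124 degrees
The angle is 124 degrees

Final answer: 124 degrees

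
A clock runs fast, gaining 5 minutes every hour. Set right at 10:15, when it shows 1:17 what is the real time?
For every 60 true minutes, the faulty clock advances 65 minutes, so 1 faulty-clock minute corresponds to 60/65 true minutes.
From 10:15 to 1:17 on the faulty dial is 182 minutes.
True elapsed: 182 x 60/65 = 168 minutes = 2 hours and 48 minutes.
True time: 10:15 + 2 hours and 48 minutes = 1:03.

Final answer: 1:03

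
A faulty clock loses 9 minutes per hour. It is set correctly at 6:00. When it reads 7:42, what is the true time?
For every 60 true minutes, the faulty clock advances 51 minutes, so 1 faulty-clock minute corresponds to 60/51 true minutes.
From 6:00 to 7:42 on the faulty dial is 102 minutes.
True elapsed: 102 x 60/51 = 120 minutes = 2 hours.
True time: 6:00 + 2 hours = 8:00.

Final answer: 8:00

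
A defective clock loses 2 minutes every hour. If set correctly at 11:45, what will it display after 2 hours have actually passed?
For every 60 true minutes, the faulty clock advances 60 - 2 = 58 minutes.
True elapsed: 2 hours = 120 minutes.
Faulty clock advances: 120 x 58/60 = 116 minutes (drift: 4 minutes behind).
Shown time: 11:45 + 116 minutes = 1:41.

Final answer: 1:41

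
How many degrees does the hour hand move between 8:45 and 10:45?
The hour hand moves 0.5 degrees per minute.
Time elapsed: 10:45 - 8:45 = 120 minutes
Angular displacement: 120 x 0.5 = 60 degrees

Final answer: 60 degrees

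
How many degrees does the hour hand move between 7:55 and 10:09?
The hour hand moves 0.5 degrees per minute.
Time elapsed: 10:09 - 7:55 = 134 minutes
Angular displacement: 134 x 0.5 = 67 degrees

Final answer: 67 degrees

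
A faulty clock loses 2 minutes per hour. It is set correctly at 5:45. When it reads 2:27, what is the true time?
For every 60 true minutes, the faulty clock advances 58 minutes, so 1 faulty-clock minute corresponds to 60/58 true minutes.
From 5:45 to 2:27 on the faulty dial is 522 minutes.
True elapsed: 522 x 60/58 = 540 minutes = 9 hours.
True time: 5:45 + 9 hours = 2:45.

Final answer: 2:45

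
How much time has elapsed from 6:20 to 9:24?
From 6:20 to 9:24:
(9 x 60 + 24) - (6 x 60 + 20) = 564 - 380 = 184 minutes
= 3 hours and 4 minutes

Final answer: 3 hours and 4 minutes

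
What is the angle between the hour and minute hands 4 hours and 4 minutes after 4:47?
First find the time 4 hours and 4 minutes after 4:47.
Total minutes: 4 x 60 + 47 + 4 x 60 + 4 = 531.
531 mod 720 = 531 minutes = 8:51.
Now compute the angle at 8:51:
Hour hand: 8 x 30 + 51 x 0.5 = 265.5 degrees
Minute hand: 51 x 6 = 306 degrees
Difference: |265.5 - 306| = 40.5 degrees
The angle is 40.5 degrees

Final answer: 40.5 degrees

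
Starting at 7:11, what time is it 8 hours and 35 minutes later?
Starting time: 7:11
Adding 35 minutes to 11 minutes: 11 + 35 = 46 minutes
Adding 8 hours: 7 + 8 = 15 - 12 = 3
Final time: 3:46

Final answer: 3:46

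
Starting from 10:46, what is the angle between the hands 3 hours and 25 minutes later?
First find the time 3 hours and 25 minutes after 10:46.
Total minutes: 10 x 60 + 46 + 3 x 60 + 25 = 851.
851 mod 720 = 131 minutes = 2:11.
Now compute the angle at 2:11:
Hour hand: 2 x 30 + 11 x 0.5 = 65.5 degrees
Minute hand: 11 x 6 = 66 degrees
Difference: |65.5 - 66| = 0.5 degrees
The angle is 0.5 degrees

Final answer: 0.5 degrees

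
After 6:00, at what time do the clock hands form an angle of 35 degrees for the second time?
At t minutes past 6:00, the hour hand is at 30 x 6 + 0.5t degrees and the minute hand is at 6t degrees.
The smaller angle between them is 35 degrees when |30H - 5.5t| = 35 or |30H - 5.5t| = 325.
With H = 6, solve 30 x 6 - 5.5t = +/- target for each target:
  t = (30 x 6 - 35) / 5.5 = 26.36
  t = (30 x 6 + 35) / 5.5 = 39.09
  t = (30 x 6 - 325) / 5.5 = -26.36 (outside (0, 60))
  t = (30 x 6 + 325) / 5.5 = 91.82 (outside (0, 60))
Valid solutions in (0, 60): {26.36, 39.09} minutes.
The second occurrence is t = 39.09 minutes.
The hands form a 35-degree angle at 39.09 minutes past 6:00.

Final answer: 39.09 minutes past 6:00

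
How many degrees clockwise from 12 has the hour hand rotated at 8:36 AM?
The hour hand moves 30 degrees per hour and 0.5 degrees per minute.
At 8:36: (8) x 30 + 36 x 0.5 = 240 + 18 = 258 degrees

Final answer: 258 degrees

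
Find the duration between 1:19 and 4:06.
From 1:19 to 4:06:
(4 x 60 + 6) - (1 x 60 + 19) = 246 - 79 = 167 minutes
= 2 hours and 47 minutes

Final answer: 2 hours and 47 minutes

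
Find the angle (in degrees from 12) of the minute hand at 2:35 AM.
The minute hand moves 6 degrees per minute.
At 2:35: 35 x 6 = 210 degrees

Final answer: 210 degrees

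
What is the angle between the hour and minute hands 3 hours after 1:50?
First find the time 3 hours after 1:50.
Total minutes: 1 x 60 + 50 + 3 x 60 + 0 = 290.
290 mod 720 = 290 minutes = 4:50.
Now compute the angle at 4:50:
Hour hand: 4 x 30 + 50 x 0.5 = 145 degrees
Minute hand: 50 x 6 = 300 degrees
Difference: |145 - 300| = 155 degrees
The angle is 155 degrees

Final answer: 155 degrees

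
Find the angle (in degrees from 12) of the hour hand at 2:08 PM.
The hour hand moves 30 degrees per hour and 0.5 degrees per minute.
At 2:08: (2) x 30 + 8 x 0.5 = 60 + 4 = 64 degrees

Final answer: 64 degrees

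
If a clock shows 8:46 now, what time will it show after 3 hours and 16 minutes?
Starting time: 8:46
Adding 16 minutes to 46 minutes: 46 + 16 = 62 minutes = 1 hour and 2 minutes
Adding 3 hours: 8 + 3 + 1 (carry) = 12
Final time: 12:02

Final answer: 12:02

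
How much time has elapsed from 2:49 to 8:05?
From 2:49 to 8:05:
(8 x 60 + 5) - (2 x 60 + 49) = 485 - 169 = 316 minutes
= 5 hours and 16 minutes

Final answer: 5 hours and 16 minutes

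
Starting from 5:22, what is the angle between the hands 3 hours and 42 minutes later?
First find the time 3 hours and 42 minutes after 5:22.
Total minutes: 5 x 60 + 22 + 3 x 60 + 42 = 544.
544 mod 720 = 544 minutes = 9:04.
Now compute the angle at 9:04:
Hour hand: 9 x 30 + 4 x 0.5 = 272 degrees
Minute hand: 4 x 6 = 24 degrees
Difference: |272 - 24| = 248 degrees
Smaller angle: 360 - 248 = 112 degrees

Final answer: 112 degrees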